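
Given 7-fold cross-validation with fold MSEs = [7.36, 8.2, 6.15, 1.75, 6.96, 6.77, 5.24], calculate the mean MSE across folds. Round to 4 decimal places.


Add all fold MSEs: 42.4300.
Divide by k = 7: 42.4300/7 = 6.0614.

6.0614


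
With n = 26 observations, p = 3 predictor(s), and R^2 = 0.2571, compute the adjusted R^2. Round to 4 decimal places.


Adjusted R^2 = 1 - (1 - R^2) * (n-1)/(n-p-1).
(1 - R^2) = 0.7429.
(n-1)/(n-p-1) = 25/22.
(1 - R^2) * (n-1) = 0.7429 * 25 = 18.5725.
Divide by (n-p-1): 18.5725 / 22 = 0.8442.
Adj R^2 = 1 - 0.8442 = 0.1558.

0.1558


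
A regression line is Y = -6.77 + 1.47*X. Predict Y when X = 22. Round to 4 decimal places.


Predicted value:
Y = -6.77 + (1.47)(22) = -6.77 + 32.3400 = 25.5700.

25.5700


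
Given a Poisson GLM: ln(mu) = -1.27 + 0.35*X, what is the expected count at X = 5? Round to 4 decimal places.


Linear predictor: eta = -1.27 + (0.35)(5) = 0.4800.
Expected count: mu = exp(0.4800) = 1.6161.

1.6161


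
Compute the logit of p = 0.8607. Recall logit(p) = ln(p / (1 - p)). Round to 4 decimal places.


The odds are p/(1-p) = 0.8607 / 0.1393 = 6.1788.
logit(p) = ln(6.1788) = 1.8211.

1.8211


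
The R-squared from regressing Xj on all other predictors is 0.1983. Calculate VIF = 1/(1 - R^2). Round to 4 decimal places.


Denominator: 1 - 0.1983 = 0.8017.
VIF = 1 / 0.8017 = 1.2473.

1.2473


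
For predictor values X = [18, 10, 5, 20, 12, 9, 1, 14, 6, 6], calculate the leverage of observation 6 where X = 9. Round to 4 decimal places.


n = 10, xbar = 10.1000.
SXX = sum((xi - xbar)^2) = 322.9000.
h = 1/10 + (9 - 10.1000)^2 / 322.9000 = 0.1037.

0.1037


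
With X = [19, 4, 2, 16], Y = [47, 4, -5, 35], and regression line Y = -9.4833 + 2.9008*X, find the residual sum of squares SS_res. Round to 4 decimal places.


For each point, residual = actual - predicted.
Residuals: [1.3681, 1.8801, -1.3183, -1.9295].
Sum of squared residuals = 10.8674.

10.8674


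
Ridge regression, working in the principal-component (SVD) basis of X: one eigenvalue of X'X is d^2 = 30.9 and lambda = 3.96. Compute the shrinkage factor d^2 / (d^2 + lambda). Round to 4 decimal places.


Denominator = d^2 + lambda = 30.9 + 3.96 = 34.8600.
Shrinkage = 30.9 / 34.8600 = 0.8864.

0.8864


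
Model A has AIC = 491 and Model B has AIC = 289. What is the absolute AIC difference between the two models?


|AIC_A - AIC_B| = |491 - 289| = 202.
Model B is preferred (lower AIC).

202


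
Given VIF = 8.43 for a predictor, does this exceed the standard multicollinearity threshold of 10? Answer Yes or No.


The threshold is 10.
VIF = 8.43 is < 10.
Multicollinearity indication: No.

No


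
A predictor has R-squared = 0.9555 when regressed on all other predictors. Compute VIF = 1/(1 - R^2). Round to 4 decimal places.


VIF = 1 / (1 - 0.9555).
= 1 / 0.0445 = 22.4719.

22.4719


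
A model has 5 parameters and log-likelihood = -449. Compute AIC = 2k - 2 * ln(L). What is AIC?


AIC = 2*5 - 2*(-449).
= 10 + 898 = 908.

908


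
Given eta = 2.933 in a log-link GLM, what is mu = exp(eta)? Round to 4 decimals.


The inverse log link gives:
mu = exp(2.933) = 18.7839.

18.7839


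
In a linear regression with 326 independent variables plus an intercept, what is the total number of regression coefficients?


Each predictor gets one coefficient, plus one intercept.
Total parameters = 326 + 1 = 327.

327


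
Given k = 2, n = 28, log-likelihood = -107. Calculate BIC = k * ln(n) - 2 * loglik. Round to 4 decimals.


Compute k*ln(n) = 2*ln(28) = 2*3.332205 = 6.664410.
Then -2*loglik = 214.
BIC = 6.664410 + 214 = 220.664410, which rounds to 220.6644.

220.6644


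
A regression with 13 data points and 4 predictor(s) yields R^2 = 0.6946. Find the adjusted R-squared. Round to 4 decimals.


Adjusted R^2 = 1 - (1 - R^2) * (n-1)/(n-p-1).
(1 - R^2) = 0.3054.
(n-1)/(n-p-1) = 12/8.
(1 - R^2) * (n-1) = 0.3054 * 12 = 3.6648.
Divide by (n-p-1): 3.6648 / 8 = 0.4581.
Adj R^2 = 1 - 0.4581 = 0.5419.

0.5419


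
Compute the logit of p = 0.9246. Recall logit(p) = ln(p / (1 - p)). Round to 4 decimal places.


1 - p = 0.0754.
p/(1-p) = 12.2626.
logit = ln(12.2626) = 2.5066.

2.5066


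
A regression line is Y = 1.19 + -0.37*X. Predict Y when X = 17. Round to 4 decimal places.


Predicted value:
Y = 1.19 + (-0.37)(17) = 1.19 + -6.2900 = -5.1000.

-5.1000


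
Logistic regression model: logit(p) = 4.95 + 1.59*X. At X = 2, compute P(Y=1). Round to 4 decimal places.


Linear predictor: z = 4.95 + 1.59 * 2 = 8.1300.
P = 1/(1 + exp(-8.1300)) = 1/(1 + 0.0003) = 0.9997.

0.9997


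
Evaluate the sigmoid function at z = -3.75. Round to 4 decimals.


First, exp(3.7500) = 42.5211.
Then sigma(z) = 1/(1 + 42.5211) = 0.0230.

0.0230


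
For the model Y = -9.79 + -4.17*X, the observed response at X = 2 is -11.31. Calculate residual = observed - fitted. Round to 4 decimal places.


Fitted value at X = 2 is yhat = -9.79 + -4.17*2 = -18.1300.
Residual = -11.31 - -18.1300 = 6.8200.

6.8200


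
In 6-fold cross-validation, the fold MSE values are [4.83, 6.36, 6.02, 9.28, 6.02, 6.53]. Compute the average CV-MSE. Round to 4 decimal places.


Add all fold MSEs: 39.0400.
Divide by k = 6: 39.0400/6 = 6.5067.

6.5067


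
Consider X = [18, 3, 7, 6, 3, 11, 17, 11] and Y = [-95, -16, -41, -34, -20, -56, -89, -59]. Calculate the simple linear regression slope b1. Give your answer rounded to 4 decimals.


Calculate xbar = 9.5000, ybar = -51.2500.
S_xx = 236.0000, S_xy = -1192.0000.
Using b1 = S_xy / S_xx = -1192.0000 / 236.0000, we get b1 = -5.0508.

-5.0508


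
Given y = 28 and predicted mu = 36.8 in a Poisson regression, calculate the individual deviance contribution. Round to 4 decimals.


Compute y*ln(y/mu) = 28*ln(28/36.8) = 28*-0.273293 = -7.652204.
y - mu = -8.8.
D = 2*(-7.652204 - (-8.8)) = 2.295592, which rounds to 2.2956.

2.2956


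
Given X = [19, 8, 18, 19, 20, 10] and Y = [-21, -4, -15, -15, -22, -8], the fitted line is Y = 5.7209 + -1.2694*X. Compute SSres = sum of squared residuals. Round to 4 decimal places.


For each point, residual = actual - predicted.
Residuals: [-2.6023, 0.4343, 2.1283, 3.3977, -2.3329, -1.0269].
Sum of squared residuals = 29.5316.

29.5316


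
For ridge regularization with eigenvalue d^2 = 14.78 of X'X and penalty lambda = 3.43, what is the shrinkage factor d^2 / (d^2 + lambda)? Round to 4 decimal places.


Denominator = d^2 + lambda = 14.78 + 3.43 = 18.2100.
Shrinkage = 14.78 / 18.2100 = 0.8116.

0.8116


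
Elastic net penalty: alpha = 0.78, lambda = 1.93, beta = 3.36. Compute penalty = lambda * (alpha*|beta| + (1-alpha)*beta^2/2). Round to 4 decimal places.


Compute:
L1 = 0.78 * 3.36 = 2.6208.
L2 = 0.22 * 3.36^2 / 2 = 1.2419.
Penalty = 1.93 * (2.6208 + 1.2419) = 7.4549.

7.4549


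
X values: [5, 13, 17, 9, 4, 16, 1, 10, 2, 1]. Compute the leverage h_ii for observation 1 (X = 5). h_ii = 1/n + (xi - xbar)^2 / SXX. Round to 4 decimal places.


n = 10, xbar = 7.8000.
SXX = sum((xi - xbar)^2) = 333.6000.
h = 1/10 + (5 - 7.8000)^2 / 333.6000 = 0.1235.

0.1235


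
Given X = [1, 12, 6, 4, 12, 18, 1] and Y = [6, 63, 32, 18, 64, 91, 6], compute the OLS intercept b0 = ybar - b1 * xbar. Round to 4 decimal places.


First find the slope: b1 = 5.1237.
Means: xbar = 7.7143, ybar = 40.0000.
b0 = ybar - b1 * xbar = 40.0000 - 5.1237 * 7.7143 = 0.4742.

0.4742


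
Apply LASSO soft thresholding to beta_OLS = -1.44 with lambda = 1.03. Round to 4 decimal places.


Absolute value: |-1.44| = 1.44.
Compare to lambda = 1.03.
Since |beta| > lambda, coefficient = sign(beta)*(|beta| - lambda) = -0.4100.

-0.4100


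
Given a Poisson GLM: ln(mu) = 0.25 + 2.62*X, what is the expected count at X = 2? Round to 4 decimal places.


Compute eta = 0.25 + 2.62 * 2 = 5.4900.
Apply inverse link: mu = e^5.4900 = 242.2572.

242.2572


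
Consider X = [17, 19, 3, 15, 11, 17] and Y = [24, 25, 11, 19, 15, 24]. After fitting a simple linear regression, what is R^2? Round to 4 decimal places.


The fitted line is Y = 6.9462 + 0.9308*X.
SSres = 13.1692, SStot = 163.3333.
R^2 = 1 - SSres/SStot = 0.9194.

0.9194


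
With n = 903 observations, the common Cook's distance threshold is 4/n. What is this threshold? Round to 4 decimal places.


The threshold is 4/n.
4/903 = 0.0044.

0.0044


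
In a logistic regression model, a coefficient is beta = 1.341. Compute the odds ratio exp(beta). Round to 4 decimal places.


The odds ratio is computed as:
OR = e^(1.341) = 3.8229.

3.8229


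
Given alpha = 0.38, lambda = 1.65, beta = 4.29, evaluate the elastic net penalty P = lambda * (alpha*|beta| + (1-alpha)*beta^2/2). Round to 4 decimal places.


Compute:
L1 = 0.38 * 4.29 = 1.6302.
L2 = 0.62 * 4.29^2 / 2 = 5.7053.
Penalty = 1.65 * (1.6302 + 5.7053) = 12.1035.

12.1035


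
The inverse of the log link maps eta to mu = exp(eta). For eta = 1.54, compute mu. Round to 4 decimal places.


The inverse log link gives:
mu = exp(1.54) = 4.6646.

4.6646


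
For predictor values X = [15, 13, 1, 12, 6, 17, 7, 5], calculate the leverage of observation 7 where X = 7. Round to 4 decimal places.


n = 8, xbar = 9.5000.
SXX = sum((xi - xbar)^2) = 216.0000.
h = 1/8 + (7 - 9.5000)^2 / 216.0000 = 0.1539.

0.1539


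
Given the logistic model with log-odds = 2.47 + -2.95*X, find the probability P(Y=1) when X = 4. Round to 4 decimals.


Linear predictor: z = 2.47 + -2.95 * 4 = -9.3300.
P = 1/(1 + exp(9.3300)) = 1/(1 + 11271.1315) = 0.0001.

0.0001


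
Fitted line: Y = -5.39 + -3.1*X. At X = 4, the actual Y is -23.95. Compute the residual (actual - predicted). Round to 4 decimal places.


Predicted = -5.39 + -3.1 * 4 = -17.7900.
Residual = -23.95 - -17.7900 = -6.1600.

-6.1600


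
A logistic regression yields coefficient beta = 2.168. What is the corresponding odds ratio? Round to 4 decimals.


exp(2.168) = 8.7408.
So the odds ratio is 8.7408.

8.7408


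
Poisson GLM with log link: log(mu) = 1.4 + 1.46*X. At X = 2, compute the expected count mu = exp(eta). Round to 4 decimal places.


Compute eta = 1.4 + 1.46 * 2 = 4.3200.
Apply inverse link: mu = e^4.3200 = 75.1886.

75.1886


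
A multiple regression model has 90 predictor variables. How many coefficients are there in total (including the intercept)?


Total coefficients = number of predictors + 1 (for the intercept).
= 90 + 1 = 91.

91


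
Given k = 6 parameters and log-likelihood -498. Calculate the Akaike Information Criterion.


Compute:
2k = 2*6 = 12.
-2*loglik = -2*(-498) = 996.
AIC = 12 + 996 = 1008.

1008


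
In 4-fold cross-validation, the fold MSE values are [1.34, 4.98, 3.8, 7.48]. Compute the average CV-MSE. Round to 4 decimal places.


Total MSE across folds = 17.6000.
CV-MSE = 17.6000/4 = 4.4000.

4.4000


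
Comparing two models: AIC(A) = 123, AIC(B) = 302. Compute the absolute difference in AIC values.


|AIC_A - AIC_B| = |123 - 302| = 179.
Model A is preferred (lower AIC).

179


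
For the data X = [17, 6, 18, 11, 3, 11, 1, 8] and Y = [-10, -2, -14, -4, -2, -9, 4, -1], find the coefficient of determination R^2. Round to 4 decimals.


Fit the OLS line: b0 = 3.5107, b1 = -0.8811.
SSres = 34.1757.
SStot = 237.5000.
R^2 = 1 - 34.1757/237.5000 = 0.8561.

0.8561


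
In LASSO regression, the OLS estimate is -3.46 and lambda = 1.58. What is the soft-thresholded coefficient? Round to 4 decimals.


Absolute value: |-3.46| = 3.46.
Compare to lambda = 1.58.
Since |beta| > lambda, coefficient = sign(beta)*(|beta| - lambda) = -1.8800.

-1.8800


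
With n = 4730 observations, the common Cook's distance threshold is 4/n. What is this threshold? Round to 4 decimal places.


Cook's distance cutoff = 4/n = 4/4730.
= 0.0008.

0.0008


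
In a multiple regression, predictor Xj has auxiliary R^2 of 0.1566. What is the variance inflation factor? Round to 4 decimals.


VIF = 1 / (1 - 0.1566).
= 1 / 0.8434 = 1.1857.

1.1857


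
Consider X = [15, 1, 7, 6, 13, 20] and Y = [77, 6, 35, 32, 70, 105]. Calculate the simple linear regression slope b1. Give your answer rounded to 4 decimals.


Calculate xbar = 10.3333, ybar = 54.1667.
S_xx = 239.3333, S_xy = 1249.6667.
Using b1 = S_xy / S_xx = 1249.6667 / 239.3333, we get b1 = 5.2214.

5.2214


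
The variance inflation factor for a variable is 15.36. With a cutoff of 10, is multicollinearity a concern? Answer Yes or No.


Check: VIF = 15.36 vs threshold = 10.
Since 15.36 >= 10, the answer is Yes.

Yes


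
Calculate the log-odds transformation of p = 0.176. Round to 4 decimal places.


1 - p = 0.824.
p/(1-p) = 0.2136.
logit = ln(0.2136) = -1.5437.

-1.5437


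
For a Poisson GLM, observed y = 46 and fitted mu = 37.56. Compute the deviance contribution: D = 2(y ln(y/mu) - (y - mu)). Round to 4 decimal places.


Compute y*ln(y/mu) = 46*ln(46/37.56) = 46*0.202702 = 9.324292.
y - mu = 8.44.
D = 2*(9.324292 - (8.44)) = 1.768584, which rounds to 1.7686.

1.7686


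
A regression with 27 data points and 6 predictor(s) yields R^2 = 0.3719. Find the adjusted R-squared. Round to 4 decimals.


Adjusted R^2 = 1 - (1 - R^2) * (n-1)/(n-p-1).
(1 - R^2) = 0.6281.
(n-1)/(n-p-1) = 26/20.
(1 - R^2) * (n-1) = 0.6281 * 26 = 16.3306.
Divide by (n-p-1): 16.3306 / 20 = 0.8165.
Adj R^2 = 1 - 0.8165 = 0.1835.

0.1835


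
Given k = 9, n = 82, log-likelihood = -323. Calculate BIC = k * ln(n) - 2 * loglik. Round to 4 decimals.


k * ln(n) = 9 * ln(82) = 9 * 4.406719 = 39.660471.
-2 * loglik = -2 * (-323) = 646.
BIC = 39.660471 + 646 = 685.660471, which rounds to 685.6605.

685.6605


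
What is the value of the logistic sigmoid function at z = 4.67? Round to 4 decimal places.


Compute exp(-4.6700) = 0.0094.
Sigmoid = 1 / (1 + 0.0094) = 1 / 1.0094 = 0.9907.

0.9907


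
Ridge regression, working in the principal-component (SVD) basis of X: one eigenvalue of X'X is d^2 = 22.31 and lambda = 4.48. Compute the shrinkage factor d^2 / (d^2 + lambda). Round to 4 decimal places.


d^2 + lambda = 22.31 + 4.48 = 26.7900.
Shrinkage factor = 22.31/26.7900 = 0.8328.

0.8328


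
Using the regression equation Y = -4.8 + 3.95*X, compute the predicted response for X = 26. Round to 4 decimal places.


Predicted value:
Y = -4.8 + (3.95)(26) = -4.8 + 102.7000 = 97.9000.

97.9000


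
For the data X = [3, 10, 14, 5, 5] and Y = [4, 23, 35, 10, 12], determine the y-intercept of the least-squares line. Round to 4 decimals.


First find the slope: b1 = 2.7143.
Means: xbar = 7.4000, ybar = 16.8000.
b0 = ybar - b1 * xbar = 16.8000 - 2.7143 * 7.4000 = -3.2857.

-3.2857


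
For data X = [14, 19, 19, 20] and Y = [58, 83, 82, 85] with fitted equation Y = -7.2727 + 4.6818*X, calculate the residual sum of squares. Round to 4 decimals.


For each point, residual = actual - predicted.
Residuals: [-0.2725, 1.3185, 0.3185, -1.3633].
Sum of squared residuals = 3.7727.

3.7727


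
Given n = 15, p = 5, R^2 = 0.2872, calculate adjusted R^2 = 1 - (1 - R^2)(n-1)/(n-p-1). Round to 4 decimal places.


Plug in: Adj R^2 = 1 - (1 - 0.2872) * 14/9.
= 1 - 0.7128 * 14/9
= 1 - 9.9792 / 9
= 1 - 1.1088 = -0.1088.

-0.1088


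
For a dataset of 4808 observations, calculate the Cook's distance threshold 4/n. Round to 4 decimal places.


Cook's distance cutoff = 4/n = 4/4808.
= 0.0008.

0.0008


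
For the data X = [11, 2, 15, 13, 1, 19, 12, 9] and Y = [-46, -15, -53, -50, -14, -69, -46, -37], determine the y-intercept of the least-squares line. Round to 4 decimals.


The slope is b1 = -3.0452.
Sample means are xbar = 10.2500 and ybar = -41.2500.
Intercept: b0 = -41.2500 - (-3.0452)(10.2500) = -10.0367.

-10.0367


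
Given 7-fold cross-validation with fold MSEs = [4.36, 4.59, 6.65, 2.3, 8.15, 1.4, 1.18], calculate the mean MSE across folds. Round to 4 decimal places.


Sum of fold MSEs = 28.6300.
Average = 28.6300 / 7 = 4.0900.

4.0900


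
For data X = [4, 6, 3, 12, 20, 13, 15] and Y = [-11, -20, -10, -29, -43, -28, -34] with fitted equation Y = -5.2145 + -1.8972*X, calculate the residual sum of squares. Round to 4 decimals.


Predicted values from Y = -5.2145 + -1.8972*X.
Residuals: [1.8033, -3.4023, 0.9061, -1.0191, 0.1585, 1.8781, -0.3275].
SSres = 20.3468.

20.3468


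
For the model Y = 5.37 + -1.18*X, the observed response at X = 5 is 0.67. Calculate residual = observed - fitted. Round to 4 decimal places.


Fitted value at X = 5 is yhat = 5.37 + -1.18*5 = -0.5300.
Residual = 0.67 - -0.5300 = 1.2000.

1.2000


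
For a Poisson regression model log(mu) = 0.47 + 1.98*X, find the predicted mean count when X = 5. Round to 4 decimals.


Linear predictor: eta = 0.47 + (1.98)(5) = 10.3700.
Expected count: mu = exp(10.3700) = 31888.4770.

31888.4770


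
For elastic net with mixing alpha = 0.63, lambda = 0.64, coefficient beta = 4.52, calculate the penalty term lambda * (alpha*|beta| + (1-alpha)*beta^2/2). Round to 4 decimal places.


alpha * |beta| = 0.63 * 4.52 = 2.8476.
(1-alpha) * beta^2/2 = 0.37 * 20.4304/2 = 3.7796.
Total = 0.64 * (2.8476 + 3.7796) = 4.2414.

4.2414


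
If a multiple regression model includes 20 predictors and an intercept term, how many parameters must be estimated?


Each predictor gets one coefficient, plus one intercept.
Total parameters = 20 + 1 = 21.

21


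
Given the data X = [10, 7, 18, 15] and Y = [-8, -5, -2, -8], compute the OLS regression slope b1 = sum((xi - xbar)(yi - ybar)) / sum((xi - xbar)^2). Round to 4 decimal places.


First compute the means: xbar = 12.5000, ybar = -5.7500.
Then S_xx = sum((xi - xbar)^2) = 73.0000.
S_xy = sum((xi - xbar)(yi - ybar)) = 16.5000.
b1 = S_xy / S_xx = 16.5000 / 73.0000 = 0.2260.

0.2260


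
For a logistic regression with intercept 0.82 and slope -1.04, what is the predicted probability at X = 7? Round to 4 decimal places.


Linear predictor: z = 0.82 + -1.04 * 7 = -6.4600.
P = 1/(1 + exp(6.4600)) = 1/(1 + 639.0611) = 0.0016.

0.0016


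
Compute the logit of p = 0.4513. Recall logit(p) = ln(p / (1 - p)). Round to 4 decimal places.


1 - p = 0.5487.
p/(1-p) = 0.8225.
logit = ln(0.8225) = -0.1954.

-0.1954


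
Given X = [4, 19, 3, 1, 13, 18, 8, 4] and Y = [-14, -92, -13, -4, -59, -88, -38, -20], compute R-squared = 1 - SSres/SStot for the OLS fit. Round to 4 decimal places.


The fitted line is Y = 2.1079 + -4.9266*X.
SSres = 31.6288, SStot = 8466.0000.
R^2 = 1 - SSres/SStot = 0.9963.

0.9963


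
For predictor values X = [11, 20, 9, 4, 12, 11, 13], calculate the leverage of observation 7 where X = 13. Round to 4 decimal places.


Compute xbar = 11.4286 with n = 7 observations.
SXX = 137.7143.
Leverage = 1/7 + (13 - 11.4286)^2/137.7143 = 0.1608.

0.1608


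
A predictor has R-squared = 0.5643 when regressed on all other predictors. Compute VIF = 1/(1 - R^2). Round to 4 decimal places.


Denominator: 1 - 0.5643 = 0.4357.
VIF = 1 / 0.4357 = 2.2952.

2.2952


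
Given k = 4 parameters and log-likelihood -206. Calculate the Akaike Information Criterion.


Compute:
2k = 2*4 = 8.
-2*loglik = -2*(-206) = 412.
AIC = 8 + 412 = 420.

420


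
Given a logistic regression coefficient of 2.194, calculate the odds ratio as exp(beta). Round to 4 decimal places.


exp(2.194) = 8.9710.
So the odds ratio is 8.9710.

8.9710


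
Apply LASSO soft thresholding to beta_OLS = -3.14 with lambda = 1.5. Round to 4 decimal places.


|beta_OLS| = 3.14.
lambda = 1.5.
Since |beta| > lambda, coefficient = sign(beta)*(|beta| - lambda) = -1.6400.
Result = -1.6400.

-1.6400


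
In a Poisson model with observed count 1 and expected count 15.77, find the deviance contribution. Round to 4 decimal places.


First: ln(1/15.77) = -2.758109.
Then: 1 * -2.758109 = -2.758109.
y - mu = 1 - 15.77 = -14.77.
D = 2(-2.758109 - -14.77) = 24.023782, which rounds to 24.0238.

24.0238


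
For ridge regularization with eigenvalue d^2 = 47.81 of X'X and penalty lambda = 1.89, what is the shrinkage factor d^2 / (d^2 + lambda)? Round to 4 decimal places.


Compute the denominator: 47.81 + 1.89 = 49.7000.
Shrinkage factor = 47.81 / 49.7000 = 0.9620.

0.9620


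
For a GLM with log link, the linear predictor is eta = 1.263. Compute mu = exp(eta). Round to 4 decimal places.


mu = exp(eta) = exp(1.263).
= 3.5360.

3.5360


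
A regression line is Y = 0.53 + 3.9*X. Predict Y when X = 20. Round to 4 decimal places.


Plug X = 20 into Y = 0.53 + 3.9*X:
Y = 0.53 + 78.0000 = 78.5300.

78.5300


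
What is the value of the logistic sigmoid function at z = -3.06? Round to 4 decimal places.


First, exp(3.0600) = 21.3276.
Then sigma(z) = 1/(1 + 21.3276) = 0.0448.

0.0448


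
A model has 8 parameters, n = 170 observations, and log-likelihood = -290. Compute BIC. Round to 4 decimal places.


ln(170) = 5.135798.
k * ln(n) = 8 * 5.135798 = 41.086384.
-2L = 580.
BIC = 41.086384 + 580 = 621.086384, which rounds to 621.0864.

621.0864


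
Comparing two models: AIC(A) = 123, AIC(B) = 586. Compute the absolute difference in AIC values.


|AIC_A - AIC_B| = |123 - 586| = 463.
Model A is preferred (lower AIC).

463


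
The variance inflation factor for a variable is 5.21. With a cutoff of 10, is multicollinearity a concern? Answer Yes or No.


Compare VIF = 5.21 to the threshold of 10.
5.21 < 10, so the answer is No.

No


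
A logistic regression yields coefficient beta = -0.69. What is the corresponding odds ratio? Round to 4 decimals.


Odds ratio = exp(beta) = exp(-0.69).
= 0.5016.

0.5016


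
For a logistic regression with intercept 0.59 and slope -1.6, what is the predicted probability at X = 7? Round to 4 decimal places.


Linear predictor: z = 0.59 + -1.6 * 7 = -10.6100.
P = 1/(1 + exp(10.6100)) = 1/(1 + 40538.1993) = 0.0000.

0.0000


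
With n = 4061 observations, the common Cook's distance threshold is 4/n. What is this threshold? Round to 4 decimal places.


The threshold is 4/n.
4/4061 = 0.0010.

0.0010


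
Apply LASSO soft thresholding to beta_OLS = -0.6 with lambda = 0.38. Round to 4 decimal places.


Absolute value: |-0.6| = 0.6.
Compare to lambda = 0.38.
Since |beta| > lambda, coefficient = sign(beta)*(|beta| - lambda) = -0.2200.

-0.2200


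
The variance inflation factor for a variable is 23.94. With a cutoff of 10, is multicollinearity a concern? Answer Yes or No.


Check: VIF = 23.94 vs threshold = 10.
Since 23.94 >= 10, the answer is Yes.

Yes


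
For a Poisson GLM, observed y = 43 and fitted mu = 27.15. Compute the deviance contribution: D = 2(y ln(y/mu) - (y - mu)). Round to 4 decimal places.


Compute y*ln(y/mu) = 43*ln(43/27.15) = 43*0.459823 = 19.772389.
y - mu = 15.85.
D = 2*(19.772389 - (15.85)) = 7.844778, which rounds to 7.8448.

7.8448


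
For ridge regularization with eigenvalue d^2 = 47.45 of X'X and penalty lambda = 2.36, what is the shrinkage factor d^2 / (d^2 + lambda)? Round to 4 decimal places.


d^2 + lambda = 47.45 + 2.36 = 49.8100.
Shrinkage factor = 47.45/49.8100 = 0.9526.

0.9526


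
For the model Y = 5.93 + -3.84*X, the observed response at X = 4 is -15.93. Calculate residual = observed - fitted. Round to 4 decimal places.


Fitted value at X = 4 is yhat = 5.93 + -3.84*4 = -9.4300.
Residual = -15.93 - -9.4300 = -6.5000.

-6.5000


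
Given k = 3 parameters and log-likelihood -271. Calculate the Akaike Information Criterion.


Compute:
2k = 2*3 = 6.
-2*loglik = -2*(-271) = 542.
AIC = 6 + 542 = 548.

548


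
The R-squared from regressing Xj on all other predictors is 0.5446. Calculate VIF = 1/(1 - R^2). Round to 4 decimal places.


Denominator: 1 - 0.5446 = 0.4554.
VIF = 1 / 0.4554 = 2.1959.

2.1959


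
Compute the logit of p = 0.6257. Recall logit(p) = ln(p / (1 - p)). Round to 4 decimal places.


The odds are p/(1-p) = 0.6257 / 0.3743 = 1.6717.
logit(p) = ln(1.6717) = 0.5138.

0.5138


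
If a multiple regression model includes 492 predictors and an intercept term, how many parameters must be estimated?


Each predictor gets one coefficient, plus one intercept.
Total parameters = 492 + 1 = 493.

493


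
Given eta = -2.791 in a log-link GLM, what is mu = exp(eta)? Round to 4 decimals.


mu = exp(eta) = exp(-2.791).
= 0.0614.

0.0614


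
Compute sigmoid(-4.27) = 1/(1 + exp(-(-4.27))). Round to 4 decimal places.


First, exp(4.2700) = 71.5216.
Then sigma(z) = 1/(1 + 71.5216) = 0.0138.

0.0138


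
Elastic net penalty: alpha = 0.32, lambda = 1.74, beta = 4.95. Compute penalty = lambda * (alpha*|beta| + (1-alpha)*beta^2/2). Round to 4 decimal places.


alpha * |beta| = 0.32 * 4.95 = 1.5840.
(1-alpha) * beta^2/2 = 0.68 * 24.5025/2 = 8.3309.
Total = 1.74 * (1.5840 + 8.3309) = 17.2518.

17.2518


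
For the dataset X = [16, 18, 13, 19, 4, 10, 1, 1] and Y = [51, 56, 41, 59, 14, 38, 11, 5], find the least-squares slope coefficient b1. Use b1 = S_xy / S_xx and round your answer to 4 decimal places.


Calculate xbar = 10.2500, ybar = 34.3750.
S_xx = 387.5000, S_xy = 1111.2500.
Using b1 = S_xy / S_xx = 1111.2500 / 387.5000, we get b1 = 2.8677.

2.8677


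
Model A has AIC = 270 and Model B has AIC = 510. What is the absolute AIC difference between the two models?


Compute |270 - 510| = 240.
Model A has the smaller AIC.

240


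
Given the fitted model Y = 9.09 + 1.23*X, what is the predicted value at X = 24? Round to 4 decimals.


Plug X = 24 into Y = 9.09 + 1.23*X:
Y = 9.09 + 29.5200 = 38.6100.

38.6100


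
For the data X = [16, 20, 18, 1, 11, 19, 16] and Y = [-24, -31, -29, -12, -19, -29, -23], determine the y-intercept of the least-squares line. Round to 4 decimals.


Compute b1 = -0.9798 from the OLS formula.
With xbar = 14.4286 and ybar = -23.8571, the intercept is:
b0 = -23.8571 - -0.9798 * 14.4286 = -9.7200.

-9.7200


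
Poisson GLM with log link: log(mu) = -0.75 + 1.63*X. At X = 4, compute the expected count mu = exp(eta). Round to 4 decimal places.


Linear predictor: eta = -0.75 + (1.63)(4) = 5.7700.
Expected count: mu = exp(5.7700) = 320.5377.

320.5377


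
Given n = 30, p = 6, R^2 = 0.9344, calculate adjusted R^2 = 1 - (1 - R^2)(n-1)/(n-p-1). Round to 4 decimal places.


Adjusted R^2 = 1 - (1 - R^2) * (n-1)/(n-p-1).
(1 - R^2) = 0.0656.
(n-1)/(n-p-1) = 29/23.
(1 - R^2) * (n-1) = 0.0656 * 29 = 1.9024.
Divide by (n-p-1): 1.9024 / 23 = 0.0827.
Adj R^2 = 1 - 0.0827 = 0.9173.

0.9173


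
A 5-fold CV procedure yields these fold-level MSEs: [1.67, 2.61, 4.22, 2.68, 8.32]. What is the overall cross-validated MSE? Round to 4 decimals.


Add all fold MSEs: 19.5000.
Divide by k = 5: 19.5000/5 = 3.9000.

3.9000


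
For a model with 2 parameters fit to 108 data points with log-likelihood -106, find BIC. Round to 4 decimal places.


ln(108) = 4.682131.
k * ln(n) = 2 * 4.682131 = 9.364262.
-2L = 212.
BIC = 9.364262 + 212 = 221.364262, which rounds to 221.3643.

221.3643


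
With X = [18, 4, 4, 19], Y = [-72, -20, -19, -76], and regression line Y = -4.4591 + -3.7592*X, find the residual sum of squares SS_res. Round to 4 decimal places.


For each point, residual = actual - predicted.
Residuals: [0.1247, -0.5041, 0.4959, -0.1161].
Sum of squared residuals = 0.5291.

0.5291


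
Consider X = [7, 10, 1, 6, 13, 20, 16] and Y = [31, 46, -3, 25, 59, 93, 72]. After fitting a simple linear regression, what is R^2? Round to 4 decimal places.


The fitted line is Y = -5.4153 + 4.9439*X.
SSres = 17.2151, SStot = 6120.8571.
R^2 = 1 - SSres/SStot = 0.9972.

0.9972


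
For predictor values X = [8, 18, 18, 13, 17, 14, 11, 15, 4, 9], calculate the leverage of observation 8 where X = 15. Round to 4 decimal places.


Compute xbar = 12.7000 with n = 10 observations.
SXX = 196.1000.
Leverage = 1/10 + (15 - 12.7000)^2/196.1000 = 0.1270.

0.1270


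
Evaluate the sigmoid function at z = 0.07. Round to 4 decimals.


Compute exp(-0.0700) = 0.9324.
Sigmoid = 1 / (1 + 0.9324) = 1 / 1.9324 = 0.5175.

0.5175


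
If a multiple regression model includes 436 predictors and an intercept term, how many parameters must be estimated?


Total coefficients = number of predictors + 1 (for the intercept).
= 436 + 1 = 437.

437


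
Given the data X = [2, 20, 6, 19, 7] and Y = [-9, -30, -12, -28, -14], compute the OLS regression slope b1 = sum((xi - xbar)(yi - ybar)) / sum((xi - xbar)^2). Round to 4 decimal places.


First compute the means: xbar = 10.8000, ybar = -18.6000.
Then S_xx = sum((xi - xbar)^2) = 266.8000.
S_xy = sum((xi - xbar)(yi - ybar)) = -315.6000.
b1 = S_xy / S_xx = -315.6000 / 266.8000 = -1.1829.

-1.1829


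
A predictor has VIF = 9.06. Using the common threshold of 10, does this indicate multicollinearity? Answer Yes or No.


The threshold is 10.
VIF = 9.06 is < 10.
Multicollinearity indication: No.

No


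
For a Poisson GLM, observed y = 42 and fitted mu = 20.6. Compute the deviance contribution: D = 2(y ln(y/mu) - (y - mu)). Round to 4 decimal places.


Compute y*ln(y/mu) = 42*ln(42/20.6) = 42*0.712379 = 29.919918.
y - mu = 21.4.
D = 2*(29.919918 - (21.4)) = 17.039836, which rounds to 17.0398.

17.0398


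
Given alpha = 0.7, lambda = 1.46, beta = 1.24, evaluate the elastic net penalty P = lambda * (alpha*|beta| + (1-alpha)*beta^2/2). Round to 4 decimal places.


alpha * |beta| = 0.7 * 1.24 = 0.8680.
(1-alpha) * beta^2/2 = 0.3 * 1.5376/2 = 0.2306.
Total = 1.46 * (0.8680 + 0.2306) = 1.6040.

1.6040


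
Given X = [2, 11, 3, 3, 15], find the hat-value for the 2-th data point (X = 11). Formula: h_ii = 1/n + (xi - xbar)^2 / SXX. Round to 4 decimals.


Compute xbar = 6.8000 with n = 5 observations.
SXX = 136.8000.
Leverage = 1/5 + (11 - 6.8000)^2/136.8000 = 0.3289.

0.3289


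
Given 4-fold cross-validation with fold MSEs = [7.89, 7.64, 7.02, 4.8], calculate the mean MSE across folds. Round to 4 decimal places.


Sum of fold MSEs = 27.3500.
Average = 27.3500 / 4 = 6.8375.

6.8375


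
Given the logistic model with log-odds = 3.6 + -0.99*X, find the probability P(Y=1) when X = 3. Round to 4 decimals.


Linear predictor: z = 3.6 + -0.99 * 3 = 0.6300.
P = 1/(1 + exp(-0.6300)) = 1/(1 + 0.5326) = 0.6525.

0.6525


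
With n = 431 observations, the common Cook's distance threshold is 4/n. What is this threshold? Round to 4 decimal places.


Using the rule of thumb:
Threshold = 4 / 431 = 0.0093.

0.0093


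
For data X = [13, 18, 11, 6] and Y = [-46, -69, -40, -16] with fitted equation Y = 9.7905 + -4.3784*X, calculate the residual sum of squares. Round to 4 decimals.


Compute predicted values, then residuals = yi - yhat_i.
Residuals: [1.1287, 0.0207, -1.6281, 0.4799].
SSres = sum(residual^2) = 4.1554.

4.1554


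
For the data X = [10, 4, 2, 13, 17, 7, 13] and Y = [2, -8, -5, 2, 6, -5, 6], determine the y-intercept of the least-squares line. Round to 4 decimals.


The slope is b1 = 0.9663.
Sample means are xbar = 9.4286 and ybar = -0.2857.
Intercept: b0 = -0.2857 - (0.9663)(9.4286) = -9.3964.

-9.3964


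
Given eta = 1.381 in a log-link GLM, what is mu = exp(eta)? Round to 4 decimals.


mu = exp(eta) = exp(1.381).
= 3.9789.

3.9789


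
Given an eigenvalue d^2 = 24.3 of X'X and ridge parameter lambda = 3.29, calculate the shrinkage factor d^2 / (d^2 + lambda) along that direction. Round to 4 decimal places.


Denominator = d^2 + lambda = 24.3 + 3.29 = 27.5900.
Shrinkage = 24.3 / 27.5900 = 0.8808.

0.8808


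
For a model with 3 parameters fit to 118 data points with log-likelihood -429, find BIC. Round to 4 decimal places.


ln(118) = 4.770685.
k * ln(n) = 3 * 4.770685 = 14.312055.
-2L = 858.
BIC = 14.312055 + 858 = 872.312055, which rounds to 872.3121.

872.3121


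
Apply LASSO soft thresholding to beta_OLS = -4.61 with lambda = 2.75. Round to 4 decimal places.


Check: |-4.61| = 4.61 vs lambda = 2.75.
Since |beta| > lambda, coefficient = sign(beta)*(|beta| - lambda) = -1.8600.
Soft-thresholded coefficient = -1.8600.

-1.8600


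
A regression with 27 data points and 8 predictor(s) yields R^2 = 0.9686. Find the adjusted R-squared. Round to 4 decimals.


Adjusted R^2 = 1 - (1 - R^2) * (n-1)/(n-p-1).
(1 - R^2) = 0.0314.
(n-1)/(n-p-1) = 26/18.
(1 - R^2) * (n-1) = 0.0314 * 26 = 0.8164.
Divide by (n-p-1): 0.8164 / 18 = 0.0454.
Adj R^2 = 1 - 0.0454 = 0.9546.

0.9546


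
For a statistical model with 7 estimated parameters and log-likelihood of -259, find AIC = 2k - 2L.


Compute:
2k = 2*7 = 14.
-2*loglik = -2*(-259) = 518.
AIC = 14 + 518 = 532.

532


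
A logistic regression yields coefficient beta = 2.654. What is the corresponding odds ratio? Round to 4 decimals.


The odds ratio is computed as:
OR = e^(2.654) = 14.2108.

14.2108


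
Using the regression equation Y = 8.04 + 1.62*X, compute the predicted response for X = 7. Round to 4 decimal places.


Plug X = 7 into Y = 8.04 + 1.62*X:
Y = 8.04 + 11.3400 = 19.3800.

19.3800


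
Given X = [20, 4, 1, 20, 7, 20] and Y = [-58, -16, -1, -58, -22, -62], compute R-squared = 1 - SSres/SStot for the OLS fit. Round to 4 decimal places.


After computing the OLS fit (b0=-1.0920, b1=-2.9229):
SSres = 30.4428, SStot = 3464.8333.
R^2 = 1 - 30.4428/3464.8333 = 0.9912.

0.9912


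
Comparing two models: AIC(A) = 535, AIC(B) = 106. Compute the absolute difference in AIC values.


Absolute difference = |535 - 106| = 429.
The model with lower AIC (B) is preferred.

429


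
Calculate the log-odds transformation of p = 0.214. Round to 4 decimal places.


Compute the odds: 0.214/0.786 = 0.2723.
Take the natural log: ln(0.2723) = -1.3010.

-1.3010


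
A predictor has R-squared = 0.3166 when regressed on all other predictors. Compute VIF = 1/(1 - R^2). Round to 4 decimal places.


Denominator: 1 - 0.3166 = 0.6834.
VIF = 1 / 0.6834 = 1.4633.

1.4633


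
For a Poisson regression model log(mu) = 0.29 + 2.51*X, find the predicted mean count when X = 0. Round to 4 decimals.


Compute eta = 0.29 + 2.51 * 0 = 0.2900.
Apply inverse link: mu = e^0.2900 = 1.3364.

1.3364


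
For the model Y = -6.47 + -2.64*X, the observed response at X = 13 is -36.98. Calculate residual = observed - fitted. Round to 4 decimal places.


Compute yhat = -6.47 + (-2.64)(13) = -40.7900.
Residual = actual - predicted = -36.98 - -40.7900 = 3.8100.

3.8100


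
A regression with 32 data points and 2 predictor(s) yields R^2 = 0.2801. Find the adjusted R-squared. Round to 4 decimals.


Adjusted R^2 = 1 - (1 - R^2) * (n-1)/(n-p-1).
(1 - R^2) = 0.7199.
(n-1)/(n-p-1) = 31/29.
(1 - R^2) * (n-1) = 0.7199 * 31 = 22.3169.
Divide by (n-p-1): 22.3169 / 29 = 0.7695.
Adj R^2 = 1 - 0.7695 = 0.2305.

0.2305


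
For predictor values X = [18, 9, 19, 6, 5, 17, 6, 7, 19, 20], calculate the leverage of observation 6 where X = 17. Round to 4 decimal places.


Mean of X: xbar = 12.6000.
SXX = 374.4000.
For X = 17: h = 1/10 + (17 - 12.6000)^2/374.4000 = 0.1517.

0.1517


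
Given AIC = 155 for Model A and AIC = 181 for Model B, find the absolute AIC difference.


Compute |155 - 181| = 26.
Model A has the smaller AIC.

26


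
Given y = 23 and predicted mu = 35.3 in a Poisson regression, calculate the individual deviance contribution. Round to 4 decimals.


y/mu = 23/35.3 = 0.651558 (approx.), and ln(23/35.3) = -0.428389.
y * ln(y/mu) = 23 * -0.428389 = -9.852947.
y - mu = -12.3.
D = 2 * (-9.852947 - -12.3) = 4.894106, which rounds to 4.8941.

4.8941


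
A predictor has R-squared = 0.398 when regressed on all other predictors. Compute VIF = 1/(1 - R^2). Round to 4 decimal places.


VIF = 1 / (1 - 0.398).
= 1 / 0.602 = 1.6611.

1.6611


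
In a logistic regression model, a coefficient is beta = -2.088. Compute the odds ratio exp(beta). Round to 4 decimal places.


The odds ratio is computed as:
OR = e^(-2.088) = 0.1239.

0.1239


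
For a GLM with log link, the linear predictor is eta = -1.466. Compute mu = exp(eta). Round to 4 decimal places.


The inverse log link gives:
mu = exp(-1.466) = 0.2308.

0.2308


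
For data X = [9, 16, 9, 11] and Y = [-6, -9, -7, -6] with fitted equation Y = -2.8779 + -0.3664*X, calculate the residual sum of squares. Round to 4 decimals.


Compute predicted values, then residuals = yi - yhat_i.
Residuals: [0.1755, -0.2597, -0.8245, 0.9083].
SSres = sum(residual^2) = 1.6031.

1.6031


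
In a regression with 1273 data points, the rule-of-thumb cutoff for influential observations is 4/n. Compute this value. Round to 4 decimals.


The threshold is 4/n.
4/1273 = 0.0031.

0.0031


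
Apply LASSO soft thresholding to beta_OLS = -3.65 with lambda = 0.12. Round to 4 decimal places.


Absolute value: |-3.65| = 3.65.
Compare to lambda = 0.12.
Since |beta| > lambda, coefficient = sign(beta)*(|beta| - lambda) = -3.5300.

-3.5300


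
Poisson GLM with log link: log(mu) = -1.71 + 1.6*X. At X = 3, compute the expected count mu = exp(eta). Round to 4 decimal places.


Compute eta = -1.71 + 1.6 * 3 = 3.0900.
Apply inverse link: mu = e^3.0900 = 21.9771.

21.9771


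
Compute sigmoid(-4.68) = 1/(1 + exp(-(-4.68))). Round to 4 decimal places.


Compute exp(4.6800) = 107.7701.
Sigmoid = 1 / (1 + 107.7701) = 1 / 108.7701 = 0.0092.

0.0092


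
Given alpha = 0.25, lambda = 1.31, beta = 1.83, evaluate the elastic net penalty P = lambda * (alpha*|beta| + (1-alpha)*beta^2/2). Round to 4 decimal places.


Compute:
L1 = 0.25 * 1.83 = 0.4575.
L2 = 0.75 * 1.83^2 / 2 = 1.2558.
Penalty = 1.31 * (0.4575 + 1.2558) = 2.2445.

2.2445


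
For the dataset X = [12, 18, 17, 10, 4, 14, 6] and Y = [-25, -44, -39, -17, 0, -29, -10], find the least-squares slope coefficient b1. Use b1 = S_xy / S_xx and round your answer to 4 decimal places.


The sample means are xbar = 11.5714 and ybar = -23.4286.
Compute S_xx = 167.7143 and S_xy = -493.2857.
Slope b1 = S_xy / S_xx = -493.2857 / 167.7143 = -2.9412.

-2.9412


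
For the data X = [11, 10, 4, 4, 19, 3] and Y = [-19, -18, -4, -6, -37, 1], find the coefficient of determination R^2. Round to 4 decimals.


After computing the OLS fit (b0=5.1627, b1=-2.2348):
SSres = 12.3835, SStot = 958.8333.
R^2 = 1 - 12.3835/958.8333 = 0.9871.

0.9871


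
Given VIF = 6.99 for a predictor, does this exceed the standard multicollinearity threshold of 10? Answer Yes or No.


Compare VIF = 6.99 to the threshold of 10.
6.99 < 10, so the answer is No.

No


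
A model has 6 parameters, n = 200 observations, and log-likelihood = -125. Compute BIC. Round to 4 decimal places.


Compute k*ln(n) = 6*ln(200) = 6*5.298317 = 31.789902.
Then -2*loglik = 250.
BIC = 31.789902 + 250 = 281.789902, which rounds to 281.7899.

281.7899


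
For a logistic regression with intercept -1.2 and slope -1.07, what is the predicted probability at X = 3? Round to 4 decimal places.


Linear predictor: z = -1.2 + -1.07 * 3 = -4.4100.
P = 1/(1 + exp(4.4100)) = 1/(1 + 82.2695) = 0.0120.

0.0120


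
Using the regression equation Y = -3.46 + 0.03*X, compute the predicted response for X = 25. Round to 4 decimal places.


Plug X = 25 into Y = -3.46 + 0.03*X:
Y = -3.46 + 0.7500 = -2.7100.

-2.7100


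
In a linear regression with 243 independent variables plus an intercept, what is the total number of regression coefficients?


Including the intercept, the model has 243 predictor coefficients + 1 intercept.
Total = 244.

244


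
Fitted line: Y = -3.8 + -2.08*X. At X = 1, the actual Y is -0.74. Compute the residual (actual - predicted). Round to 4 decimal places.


Fitted value at X = 1 is yhat = -3.8 + -2.08*1 = -5.8800.
Residual = -0.74 - -5.8800 = 5.1400.

5.1400


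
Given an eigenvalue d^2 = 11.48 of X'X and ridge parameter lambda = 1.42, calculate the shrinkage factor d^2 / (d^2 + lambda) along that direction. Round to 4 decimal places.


d^2 + lambda = 11.48 + 1.42 = 12.9000.
Shrinkage factor = 11.48/12.9000 = 0.8899.

0.8899
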